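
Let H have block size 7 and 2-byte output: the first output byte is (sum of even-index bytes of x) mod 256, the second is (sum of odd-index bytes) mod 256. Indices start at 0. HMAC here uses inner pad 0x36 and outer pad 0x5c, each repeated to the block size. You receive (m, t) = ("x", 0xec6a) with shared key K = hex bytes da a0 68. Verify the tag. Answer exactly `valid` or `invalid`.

valid

Key hex bytes da a0 68 is 3 bytes ≤ B = 7; zero-pad to 7 bytes: K' = da a0 68 00 00 00 00.
K' ⊕ ipad = ec 96 5e 36 36 36 36; K' ⊕ opad = 86 fc 34 5c 5c 5c 5c.
Inner hash: even-index sum = 438 mod 256 = 182; odd-index sum = 378 mod 256 = 122 → b6 7a.
Outer hash (recomputed tag): even-index sum = 492 mod 256 = 236; odd-index sum = 618 mod 256 = 106 → ec 6a.
Recomputed tag = ec6a; claimed = ec6a → match.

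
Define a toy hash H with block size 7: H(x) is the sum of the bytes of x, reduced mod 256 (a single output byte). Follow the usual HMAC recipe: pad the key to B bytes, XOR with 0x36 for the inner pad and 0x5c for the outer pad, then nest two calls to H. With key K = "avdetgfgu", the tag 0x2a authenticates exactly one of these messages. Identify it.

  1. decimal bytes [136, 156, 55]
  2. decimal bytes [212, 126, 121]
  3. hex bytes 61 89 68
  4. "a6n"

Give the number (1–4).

3

Key "avdetgfgu" = 61 76 64 65 74 67 66 67 75 is 9 bytes > B = 7, so hash it first: H(key) = bd, then zero-pad to 7 bytes: K' = bd 00 00 00 00 00 00.
K' ⊕ ipad = 8b 36 36 36 36 36 36; K' ⊕ opad = e1 5c 5c 5c 5c 5c 5c.
m1: inner = H(8b 36 36 36 36 36 36 88 9c 37) = 2a; tag = H(e1 5c 5c 5c 5c 5c 5c 2a) = 33
m2: inner = H(8b 36 36 36 36 36 36 d4 7e 79) = 9a; tag = H(e1 5c 5c 5c 5c 5c 5c 9a) = a3
m3: inner = H(8b 36 36 36 36 36 36 61 89 68) = 21; tag = H(e1 5c 5c 5c 5c 5c 5c 21) = 2a ← matches
m4: inner = H(8b 36 36 36 36 36 36 61 36 6e) = d4; tag = H(e1 5c 5c 5c 5c 5c 5c d4) = dd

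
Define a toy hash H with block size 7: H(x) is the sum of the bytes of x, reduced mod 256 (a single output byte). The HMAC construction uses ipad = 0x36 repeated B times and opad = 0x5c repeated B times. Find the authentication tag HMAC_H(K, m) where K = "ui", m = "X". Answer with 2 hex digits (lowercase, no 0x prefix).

Key "ui" = 75 69 is 2 bytes ≤ B = 7; zero-pad to 7 bytes: K' = 75 69 00 00 00 00 00.
K' ⊕ ipad = 43 5f 36 36 36 36 36.  K' ⊕ opad = 29 35 5c 5c 5c 5c 5c.
Inner input = (K'⊕ipad) ∥ m = 43 5f 36 36 36 36 36 ∥ 58.
Inner hash: sum = 67+95+54+54+54+54+54+88 = 520; mod 256 = 8 → 08.
Outer input = (K'⊕opad) ∥ inner = 29 35 5c 5c 5c 5c 5c ∥ 08.
Outer hash (tag): sum = 41+53+92+92+92+92+92+8 = 562; mod 256 = 50 → 32.

32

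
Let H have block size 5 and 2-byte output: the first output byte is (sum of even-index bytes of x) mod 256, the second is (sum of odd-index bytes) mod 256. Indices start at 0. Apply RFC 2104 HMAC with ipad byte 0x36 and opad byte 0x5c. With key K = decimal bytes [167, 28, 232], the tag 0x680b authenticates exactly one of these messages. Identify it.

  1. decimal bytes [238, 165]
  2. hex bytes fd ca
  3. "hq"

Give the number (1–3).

2

Key decimal bytes [167, 28, 232] = a7 1c e8 is 3 bytes ≤ B = 5; zero-pad to 5 bytes: K' = a7 1c e8 00 00.
K' ⊕ ipad = 91 2a de 36 36; K' ⊕ opad = fb 40 b4 5c 5c.
m1: inner = H(91 2a de 36 36 ee a5) = 4a 4e; tag = H(fb 40 b4 5c 5c 4a 4e) = 59e6
m2: inner = H(91 2a de 36 36 fd ca) = 6f 5d; tag = H(fb 40 b4 5c 5c 6f 5d) = 680b ← matches
m3: inner = H(91 2a de 36 36 68 71) = 16 c8; tag = H(fb 40 b4 5c 5c 16 c8) = d3b2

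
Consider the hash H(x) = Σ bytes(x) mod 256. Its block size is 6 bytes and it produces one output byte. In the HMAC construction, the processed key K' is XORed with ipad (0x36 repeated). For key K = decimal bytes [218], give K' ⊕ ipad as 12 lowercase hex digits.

ec3636363636

Key decimal bytes [218] = da is 1 byte ≤ B = 6; zero-pad to 6 bytes: K' = da 00 00 00 00 00.
XOR each byte with 0x36: da⊕36=ec, 00⊕36=36, 00⊕36=36, 00⊕36=36, 00⊕36=36, 00⊕36=36.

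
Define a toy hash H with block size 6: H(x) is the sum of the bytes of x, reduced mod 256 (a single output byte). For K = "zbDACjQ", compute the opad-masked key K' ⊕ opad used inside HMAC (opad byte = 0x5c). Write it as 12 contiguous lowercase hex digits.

035c5c5c5c5c

Key "zbDACjQ" = 7a 62 44 41 43 6a 51 is 7 bytes > B = 6, so hash it first: H(key) = 5f, then zero-pad to 6 bytes: K' = 5f 00 00 00 00 00.
XOR each byte with 0x5c: 5f⊕5c=03, 00⊕5c=5c, 00⊕5c=5c, 00⊕5c=5c, 00⊕5c=5c, 00⊕5c=5c.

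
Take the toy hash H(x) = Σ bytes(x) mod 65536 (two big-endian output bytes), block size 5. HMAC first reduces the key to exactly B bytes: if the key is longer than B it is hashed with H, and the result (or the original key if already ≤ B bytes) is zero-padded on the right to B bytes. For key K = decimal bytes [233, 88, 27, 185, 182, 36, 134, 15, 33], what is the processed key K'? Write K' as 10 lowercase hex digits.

|K| = 9 > B = 5, so first hash the key.
H(K): sum = 233+88+27+185+182+36+134+15+33 = 933 → 03 a5.
Zero-pad H(K) = 03 a5 to 5 bytes: K' = 03 a5 00 00 00.

03a5000000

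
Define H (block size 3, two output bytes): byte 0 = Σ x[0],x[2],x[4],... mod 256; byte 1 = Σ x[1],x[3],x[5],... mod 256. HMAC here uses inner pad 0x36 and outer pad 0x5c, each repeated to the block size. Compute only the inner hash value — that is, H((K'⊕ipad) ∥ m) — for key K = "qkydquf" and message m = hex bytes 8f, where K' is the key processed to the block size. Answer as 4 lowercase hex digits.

Key "qkydquf" = 71 6b 79 64 71 75 66 is 7 bytes > B = 3, so hash it first: H(key) = c1 44, then zero-pad to 3 bytes: K' = c1 44 00.
K' ⊕ ipad = f7 72 36.
Inner input = f7 72 36 ∥ 8f.
Inner hash: even-index sum = 301 mod 256 = 45; odd-index sum = 257 mod 256 = 1 → 2d 01.

2d01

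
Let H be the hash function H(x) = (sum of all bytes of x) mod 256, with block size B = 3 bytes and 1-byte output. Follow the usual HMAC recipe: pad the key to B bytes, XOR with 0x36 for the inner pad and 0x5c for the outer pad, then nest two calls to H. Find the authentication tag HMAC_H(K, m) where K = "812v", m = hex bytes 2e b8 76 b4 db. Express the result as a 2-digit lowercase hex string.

83

Key "812v" = 38 31 32 76 is 4 bytes > B = 3, so hash it first: H(key) = 11, then zero-pad to 3 bytes: K' = 11 00 00.
K' ⊕ ipad = 27 36 36.  K' ⊕ opad = 4d 5c 5c.
Inner input = (K'⊕ipad) ∥ m = 27 36 36 ∥ 2e b8 76 b4 db.
Inner hash: sum = 39+54+54+46+184+118+180+219 = 894; mod 256 = 126 → 7e.
Outer input = (K'⊕opad) ∥ inner = 4d 5c 5c ∥ 7e.
Outer hash (tag): sum = 77+92+92+126 = 387; mod 256 = 131 → 83.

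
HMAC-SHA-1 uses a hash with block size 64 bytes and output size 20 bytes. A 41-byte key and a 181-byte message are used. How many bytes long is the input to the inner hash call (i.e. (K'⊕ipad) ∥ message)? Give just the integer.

245

Key is 41 ≤ 64 bytes, zero-padded: |K'| = 64.
Inner input = (K'⊕ipad) ∥ m → 64 + 181 = 245 bytes.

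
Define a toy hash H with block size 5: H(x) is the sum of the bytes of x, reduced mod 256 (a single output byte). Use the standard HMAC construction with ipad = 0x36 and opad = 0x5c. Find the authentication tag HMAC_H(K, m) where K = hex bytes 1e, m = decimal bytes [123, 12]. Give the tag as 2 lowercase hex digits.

39

Key hex bytes 1e is 1 byte ≤ B = 5; zero-pad to 5 bytes: K' = 1e 00 00 00 00.
K' ⊕ ipad = 28 36 36 36 36.  K' ⊕ opad = 42 5c 5c 5c 5c.
Inner input = (K'⊕ipad) ∥ m = 28 36 36 36 36 ∥ 7b 0c.
Inner hash: sum = 40+54+54+54+54+123+12 = 391; mod 256 = 135 → 87.
Outer input = (K'⊕opad) ∥ inner = 42 5c 5c 5c 5c ∥ 87.
Outer hash (tag): sum = 66+92+92+92+92+135 = 569; mod 256 = 57 → 39.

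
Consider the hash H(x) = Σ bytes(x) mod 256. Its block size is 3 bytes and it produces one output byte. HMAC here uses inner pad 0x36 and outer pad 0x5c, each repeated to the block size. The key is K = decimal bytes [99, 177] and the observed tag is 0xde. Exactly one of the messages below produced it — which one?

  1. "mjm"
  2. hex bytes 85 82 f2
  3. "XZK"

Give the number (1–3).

1

Key decimal bytes [99, 177] = 63 b1 is 2 bytes ≤ B = 3; zero-pad to 3 bytes: K' = 63 b1 00.
K' ⊕ ipad = 55 87 36; K' ⊕ opad = 3f ed 5c.
m1: inner = H(55 87 36 6d 6a 6d) = 56; tag = H(3f ed 5c 56) = de ← matches
m2: inner = H(55 87 36 85 82 f2) = 0b; tag = H(3f ed 5c 0b) = 93
m3: inner = H(55 87 36 58 5a 4b) = 0f; tag = H(3f ed 5c 0f) = 97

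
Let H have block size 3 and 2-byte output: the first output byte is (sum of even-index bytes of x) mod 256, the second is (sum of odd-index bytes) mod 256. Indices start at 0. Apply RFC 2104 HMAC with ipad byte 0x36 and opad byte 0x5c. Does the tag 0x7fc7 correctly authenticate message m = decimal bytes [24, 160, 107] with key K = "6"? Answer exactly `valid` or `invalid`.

Key "6" = 36 is 1 byte ≤ B = 3; zero-pad to 3 bytes: K' = 36 00 00.
K' ⊕ ipad = 00 36 36; K' ⊕ opad = 6a 5c 5c.
Inner hash: even-index sum = 214 mod 256 = 214; odd-index sum = 185 mod 256 = 185 → d6 b9.
Outer hash (recomputed tag): even-index sum = 383 mod 256 = 127; odd-index sum = 306 mod 256 = 50 → 7f 32.
Recomputed tag = 7f32; claimed = 7fc7 → mismatch.

invalid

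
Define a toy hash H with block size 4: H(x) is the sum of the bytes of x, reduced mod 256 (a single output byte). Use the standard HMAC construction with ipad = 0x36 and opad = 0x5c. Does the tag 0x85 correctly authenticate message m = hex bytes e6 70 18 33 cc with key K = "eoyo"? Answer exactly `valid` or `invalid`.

Key "eoyo" = 65 6f 79 6f is exactly B = 4 bytes: K' = 65 6f 79 6f.
K' ⊕ ipad = 53 59 4f 59; K' ⊕ opad = 39 33 25 33.
Inner hash: sum = 83+89+79+89+230+112+24+51+204 = 961; mod 256 = 193 → c1.
Outer hash (recomputed tag): sum = 57+51+37+51+193 = 389; mod 256 = 133 → 85.
Recomputed tag = 85; claimed = 85 → match.

valid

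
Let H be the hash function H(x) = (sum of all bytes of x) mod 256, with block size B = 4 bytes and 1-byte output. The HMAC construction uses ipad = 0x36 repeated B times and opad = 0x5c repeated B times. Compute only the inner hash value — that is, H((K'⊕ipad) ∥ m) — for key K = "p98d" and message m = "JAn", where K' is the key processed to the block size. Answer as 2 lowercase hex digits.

ae

Key "p98d" = 70 39 38 64 is exactly B = 4 bytes: K' = 70 39 38 64.
K' ⊕ ipad = 46 0f 0e 52.
Inner input = 46 0f 0e 52 ∥ 4a 41 6e.
Inner hash: sum = 70+15+14+82+74+65+110 = 430; mod 256 = 174 → ae.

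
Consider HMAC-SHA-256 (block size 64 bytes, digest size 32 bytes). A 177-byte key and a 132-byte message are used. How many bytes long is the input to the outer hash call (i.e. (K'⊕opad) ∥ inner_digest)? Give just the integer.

Key is 177 > 64 bytes, so it is hashed to 32 bytes then zero-padded to 64: |K'| = 64.
Outer input = (K'⊕opad) ∥ H(inner) → 64 + 32 = 96 bytes.

96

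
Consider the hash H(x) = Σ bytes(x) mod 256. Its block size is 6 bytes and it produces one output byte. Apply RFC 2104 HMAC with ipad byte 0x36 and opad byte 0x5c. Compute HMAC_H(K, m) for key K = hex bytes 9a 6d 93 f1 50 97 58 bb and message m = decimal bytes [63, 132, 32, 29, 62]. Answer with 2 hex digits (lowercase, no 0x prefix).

a4

Key hex bytes 9a 6d 93 f1 50 97 58 bb is 8 bytes > B = 6, so hash it first: H(key) = 85, then zero-pad to 6 bytes: K' = 85 00 00 00 00 00.
K' ⊕ ipad = b3 36 36 36 36 36.  K' ⊕ opad = d9 5c 5c 5c 5c 5c.
Inner input = (K'⊕ipad) ∥ m = b3 36 36 36 36 36 ∥ 3f 84 20 1d 3e.
Inner hash: sum = 179+54+54+54+54+54+63+132+32+29+62 = 767; mod 256 = 255 → ff.
Outer input = (K'⊕opad) ∥ inner = d9 5c 5c 5c 5c 5c ∥ ff.
Outer hash (tag): sum = 217+92+92+92+92+92+255 = 932; mod 256 = 164 → a4.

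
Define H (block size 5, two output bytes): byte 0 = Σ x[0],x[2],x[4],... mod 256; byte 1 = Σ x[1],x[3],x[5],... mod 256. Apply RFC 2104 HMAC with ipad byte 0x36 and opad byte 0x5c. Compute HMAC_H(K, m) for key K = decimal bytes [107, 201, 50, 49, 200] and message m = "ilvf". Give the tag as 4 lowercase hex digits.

1e33

Key decimal bytes [107, 201, 50, 49, 200] = 6b c9 32 31 c8 is exactly B = 5 bytes: K' = 6b c9 32 31 c8.
K' ⊕ ipad = 5d ff 04 07 fe.  K' ⊕ opad = 37 95 6e 6d 94.
Inner input = (K'⊕ipad) ∥ m = 5d ff 04 07 fe ∥ 69 6c 76 66.
Inner hash: even-index sum = 561 mod 256 = 49; odd-index sum = 485 mod 256 = 229 → 31 e5.
Outer input = (K'⊕opad) ∥ inner = 37 95 6e 6d 94 ∥ 31 e5.
Outer hash (tag): even-index sum = 542 mod 256 = 30; odd-index sum = 307 mod 256 = 51 → 1e 33.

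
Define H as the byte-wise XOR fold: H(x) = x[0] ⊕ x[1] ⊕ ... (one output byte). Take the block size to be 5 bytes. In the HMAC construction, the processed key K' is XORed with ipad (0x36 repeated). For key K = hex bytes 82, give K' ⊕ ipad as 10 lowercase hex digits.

Key hex bytes 82 is 1 byte ≤ B = 5; zero-pad to 5 bytes: K' = 82 00 00 00 00.
XOR each byte with 0x36: 82⊕36=b4, 00⊕36=36, 00⊕36=36, 00⊕36=36, 00⊕36=36.

b436363636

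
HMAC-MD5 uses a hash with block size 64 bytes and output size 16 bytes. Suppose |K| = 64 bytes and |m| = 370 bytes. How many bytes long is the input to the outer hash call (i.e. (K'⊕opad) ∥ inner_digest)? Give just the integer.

80

Key is 64 ≤ 64 bytes, zero-padded: |K'| = 64.
Outer input = (K'⊕opad) ∥ H(inner) → 64 + 16 = 80 bytes.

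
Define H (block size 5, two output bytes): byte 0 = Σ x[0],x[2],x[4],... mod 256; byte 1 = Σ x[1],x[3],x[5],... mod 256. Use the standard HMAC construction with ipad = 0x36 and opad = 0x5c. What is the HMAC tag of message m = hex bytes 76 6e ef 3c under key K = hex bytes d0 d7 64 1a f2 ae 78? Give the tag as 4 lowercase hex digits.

bedd

Key hex bytes d0 d7 64 1a f2 ae 78 is 7 bytes > B = 5, so hash it first: H(key) = 9e 9f, then zero-pad to 5 bytes: K' = 9e 9f 00 00 00.
K' ⊕ ipad = a8 a9 36 36 36.  K' ⊕ opad = c2 c3 5c 5c 5c.
Inner input = (K'⊕ipad) ∥ m = a8 a9 36 36 36 ∥ 76 6e ef 3c.
Inner hash: even-index sum = 446 mod 256 = 190; odd-index sum = 580 mod 256 = 68 → be 44.
Outer input = (K'⊕opad) ∥ inner = c2 c3 5c 5c 5c ∥ be 44.
Outer hash (tag): even-index sum = 446 mod 256 = 190; odd-index sum = 477 mod 256 = 221 → be dd.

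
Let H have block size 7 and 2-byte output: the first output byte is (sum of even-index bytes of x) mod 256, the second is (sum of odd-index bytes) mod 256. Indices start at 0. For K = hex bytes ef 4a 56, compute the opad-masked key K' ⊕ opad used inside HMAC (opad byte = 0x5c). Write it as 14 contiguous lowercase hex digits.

Key hex bytes ef 4a 56 is 3 bytes ≤ B = 7; zero-pad to 7 bytes: K' = ef 4a 56 00 00 00 00.
XOR each byte with 0x5c: ef⊕5c=b3, 4a⊕5c=16, 56⊕5c=0a, 00⊕5c=5c, 00⊕5c=5c, 00⊕5c=5c, 00⊕5c=5c.

b3160a5c5c5c5c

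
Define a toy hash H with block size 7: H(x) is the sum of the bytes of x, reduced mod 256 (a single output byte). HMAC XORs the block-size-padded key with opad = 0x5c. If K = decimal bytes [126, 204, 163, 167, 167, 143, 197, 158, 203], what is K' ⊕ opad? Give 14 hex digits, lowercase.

Key decimal bytes [126, 204, 163, 167, 167, 143, 197, 158, 203] = 7e cc a3 a7 a7 8f c5 9e cb is 9 bytes > B = 7, so hash it first: H(key) = f8, then zero-pad to 7 bytes: K' = f8 00 00 00 00 00 00.
XOR each byte with 0x5c: f8⊕5c=a4, 00⊕5c=5c, 00⊕5c=5c, 00⊕5c=5c, 00⊕5c=5c, 00⊕5c=5c, 00⊕5c=5c.

a45c5c5c5c5c5c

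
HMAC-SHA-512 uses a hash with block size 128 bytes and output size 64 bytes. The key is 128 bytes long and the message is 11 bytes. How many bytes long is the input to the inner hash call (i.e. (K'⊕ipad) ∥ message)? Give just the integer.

Key is 128 ≤ 128 bytes, zero-padded: |K'| = 128.
Inner input = (K'⊕ipad) ∥ m → 128 + 11 = 139 bytes.

139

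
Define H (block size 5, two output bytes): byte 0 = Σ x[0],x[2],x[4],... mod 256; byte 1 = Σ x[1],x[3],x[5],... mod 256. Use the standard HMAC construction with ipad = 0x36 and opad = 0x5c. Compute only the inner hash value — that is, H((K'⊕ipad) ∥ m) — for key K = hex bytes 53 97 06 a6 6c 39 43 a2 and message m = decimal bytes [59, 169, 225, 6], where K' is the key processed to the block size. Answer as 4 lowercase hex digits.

5980

Key hex bytes 53 97 06 a6 6c 39 43 a2 is 8 bytes > B = 5, so hash it first: H(key) = 08 18, then zero-pad to 5 bytes: K' = 08 18 00 00 00.
K' ⊕ ipad = 3e 2e 36 36 36.
Inner input = 3e 2e 36 36 36 ∥ 3b a9 e1 06.
Inner hash: even-index sum = 345 mod 256 = 89; odd-index sum = 384 mod 256 = 128 → 59 80.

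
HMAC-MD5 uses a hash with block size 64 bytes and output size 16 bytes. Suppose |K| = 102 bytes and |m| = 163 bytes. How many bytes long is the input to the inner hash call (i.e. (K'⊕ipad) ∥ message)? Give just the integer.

Key is 102 > 64 bytes, so it is hashed to 16 bytes then zero-padded to 64: |K'| = 64.
Inner input = (K'⊕ipad) ∥ m → 64 + 163 = 227 bytes.

227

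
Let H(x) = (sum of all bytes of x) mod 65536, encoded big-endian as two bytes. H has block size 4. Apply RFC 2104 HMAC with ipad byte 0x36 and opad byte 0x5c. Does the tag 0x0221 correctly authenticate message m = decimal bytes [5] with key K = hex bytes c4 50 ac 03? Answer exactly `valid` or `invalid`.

Key hex bytes c4 50 ac 03 is exactly B = 4 bytes: K' = c4 50 ac 03.
K' ⊕ ipad = f2 66 9a 35; K' ⊕ opad = 98 0c f0 5f.
Inner hash: sum = 242+102+154+53+5 = 556 → 02 2c.
Outer hash (recomputed tag): sum = 152+12+240+95+2+44 = 545 → 02 21.
Recomputed tag = 0221; claimed = 0221 → match.

valid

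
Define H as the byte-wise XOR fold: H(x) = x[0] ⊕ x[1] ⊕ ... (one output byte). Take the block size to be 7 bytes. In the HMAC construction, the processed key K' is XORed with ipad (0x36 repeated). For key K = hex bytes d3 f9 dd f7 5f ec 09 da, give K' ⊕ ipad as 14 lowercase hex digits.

Key hex bytes d3 f9 dd f7 5f ec 09 da is 8 bytes > B = 7, so hash it first: H(key) = 60, then zero-pad to 7 bytes: K' = 60 00 00 00 00 00 00.
XOR each byte with 0x36: 60⊕36=56, 00⊕36=36, 00⊕36=36, 00⊕36=36, 00⊕36=36, 00⊕36=36, 00⊕36=36.

56363636363636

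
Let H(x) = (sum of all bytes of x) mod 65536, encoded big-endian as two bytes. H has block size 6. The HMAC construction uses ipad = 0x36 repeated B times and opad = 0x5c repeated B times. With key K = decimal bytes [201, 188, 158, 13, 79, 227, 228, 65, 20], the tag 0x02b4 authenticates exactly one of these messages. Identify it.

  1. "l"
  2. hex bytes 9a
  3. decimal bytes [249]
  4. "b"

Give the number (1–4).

1

Key decimal bytes [201, 188, 158, 13, 79, 227, 228, 65, 20] = c9 bc 9e 0d 4f e3 e4 41 14 is 9 bytes > B = 6, so hash it first: H(key) = 04 9b, then zero-pad to 6 bytes: K' = 04 9b 00 00 00 00.
K' ⊕ ipad = 32 ad 36 36 36 36; K' ⊕ opad = 58 c7 5c 5c 5c 5c.
m1: inner = H(32 ad 36 36 36 36 6c) = 02 23; tag = H(58 c7 5c 5c 5c 5c 02 23) = 02b4 ← matches
m2: inner = H(32 ad 36 36 36 36 9a) = 02 51; tag = H(58 c7 5c 5c 5c 5c 02 51) = 02e2
m3: inner = H(32 ad 36 36 36 36 f9) = 02 b0; tag = H(58 c7 5c 5c 5c 5c 02 b0) = 0341
m4: inner = H(32 ad 36 36 36 36 62) = 02 19; tag = H(58 c7 5c 5c 5c 5c 02 19) = 02aa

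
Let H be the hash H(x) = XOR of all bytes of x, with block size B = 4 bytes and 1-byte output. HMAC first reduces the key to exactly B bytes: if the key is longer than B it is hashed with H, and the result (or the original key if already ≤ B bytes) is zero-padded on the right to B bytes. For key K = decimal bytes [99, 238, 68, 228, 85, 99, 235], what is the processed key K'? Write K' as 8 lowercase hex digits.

f0000000

|K| = 7 > B = 4, so first hash the key.
H(K): XOR 63⊕ee⊕44⊕e4⊕55⊕63⊕eb = f0.
Zero-pad H(K) = f0 to 4 bytes: K' = f0 00 00 00.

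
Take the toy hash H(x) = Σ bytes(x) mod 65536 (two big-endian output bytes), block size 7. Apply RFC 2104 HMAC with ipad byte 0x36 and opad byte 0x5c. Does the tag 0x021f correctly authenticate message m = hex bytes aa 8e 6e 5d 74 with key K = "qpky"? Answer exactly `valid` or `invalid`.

valid

Key "qpky" = 71 70 6b 79 is 4 bytes ≤ B = 7; zero-pad to 7 bytes: K' = 71 70 6b 79 00 00 00.
K' ⊕ ipad = 47 46 5d 4f 36 36 36; K' ⊕ opad = 2d 2c 37 25 5c 5c 5c.
Inner hash: sum = 71+70+93+79+54+54+54+170+142+110+93+116 = 1106 → 04 52.
Outer hash (recomputed tag): sum = 45+44+55+37+92+92+92+4+82 = 543 → 02 1f.
Recomputed tag = 021f; claimed = 021f → match.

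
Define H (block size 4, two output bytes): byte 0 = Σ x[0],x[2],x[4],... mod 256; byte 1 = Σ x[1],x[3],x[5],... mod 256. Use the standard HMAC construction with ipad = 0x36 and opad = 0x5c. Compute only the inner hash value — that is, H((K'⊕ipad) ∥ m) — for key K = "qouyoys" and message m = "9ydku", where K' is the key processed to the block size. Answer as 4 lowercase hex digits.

Key "qouyoys" = 71 6f 75 79 6f 79 73 is 7 bytes > B = 4, so hash it first: H(key) = c8 61, then zero-pad to 4 bytes: K' = c8 61 00 00.
K' ⊕ ipad = fe 57 36 36.
Inner input = fe 57 36 36 ∥ 39 79 64 6b 75.
Inner hash: even-index sum = 582 mod 256 = 70; odd-index sum = 369 mod 256 = 113 → 46 71.

4671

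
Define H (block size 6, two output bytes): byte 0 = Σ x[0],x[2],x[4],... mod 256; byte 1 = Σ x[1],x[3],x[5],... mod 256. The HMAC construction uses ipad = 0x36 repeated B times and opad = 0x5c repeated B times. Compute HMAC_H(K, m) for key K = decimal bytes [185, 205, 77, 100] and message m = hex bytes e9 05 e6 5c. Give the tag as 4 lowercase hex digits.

6109

Key decimal bytes [185, 205, 77, 100] = b9 cd 4d 64 is 4 bytes ≤ B = 6; zero-pad to 6 bytes: K' = b9 cd 4d 64 00 00.
K' ⊕ ipad = 8f fb 7b 52 36 36.  K' ⊕ opad = e5 91 11 38 5c 5c.
Inner input = (K'⊕ipad) ∥ m = 8f fb 7b 52 36 36 ∥ e9 05 e6 5c.
Inner hash: even-index sum = 783 mod 256 = 15; odd-index sum = 484 mod 256 = 228 → 0f e4.
Outer input = (K'⊕opad) ∥ inner = e5 91 11 38 5c 5c ∥ 0f e4.
Outer hash (tag): even-index sum = 353 mod 256 = 97; odd-index sum = 521 mod 256 = 9 → 61 09.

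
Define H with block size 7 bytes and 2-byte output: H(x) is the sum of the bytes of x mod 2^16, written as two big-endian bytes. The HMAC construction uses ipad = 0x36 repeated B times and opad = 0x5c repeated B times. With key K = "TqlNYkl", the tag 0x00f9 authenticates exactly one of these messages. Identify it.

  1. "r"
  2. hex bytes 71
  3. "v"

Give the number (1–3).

1

Key "TqlNYkl" = 54 71 6c 4e 59 6b 6c is exactly B = 7 bytes: K' = 54 71 6c 4e 59 6b 6c.
K' ⊕ ipad = 62 47 5a 78 6f 5d 5a; K' ⊕ opad = 08 2d 30 12 05 37 30.
m1: inner = H(62 47 5a 78 6f 5d 5a 72) = 03 13; tag = H(08 2d 30 12 05 37 30 03 13) = 00f9 ← matches
m2: inner = H(62 47 5a 78 6f 5d 5a 71) = 03 12; tag = H(08 2d 30 12 05 37 30 03 12) = 00f8
m3: inner = H(62 47 5a 78 6f 5d 5a 76) = 03 17; tag = H(08 2d 30 12 05 37 30 03 17) = 00fd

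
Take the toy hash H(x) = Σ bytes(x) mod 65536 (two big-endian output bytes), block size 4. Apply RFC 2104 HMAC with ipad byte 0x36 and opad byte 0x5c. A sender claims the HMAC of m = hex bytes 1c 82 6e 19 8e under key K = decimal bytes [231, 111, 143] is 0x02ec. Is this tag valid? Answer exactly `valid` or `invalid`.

valid

Key decimal bytes [231, 111, 143] = e7 6f 8f is 3 bytes ≤ B = 4; zero-pad to 4 bytes: K' = e7 6f 8f 00.
K' ⊕ ipad = d1 59 b9 36; K' ⊕ opad = bb 33 d3 5c.
Inner hash: sum = 209+89+185+54+28+130+110+25+142 = 972 → 03 cc.
Outer hash (recomputed tag): sum = 187+51+211+92+3+204 = 748 → 02 ec.
Recomputed tag = 02ec; claimed = 02ec → match.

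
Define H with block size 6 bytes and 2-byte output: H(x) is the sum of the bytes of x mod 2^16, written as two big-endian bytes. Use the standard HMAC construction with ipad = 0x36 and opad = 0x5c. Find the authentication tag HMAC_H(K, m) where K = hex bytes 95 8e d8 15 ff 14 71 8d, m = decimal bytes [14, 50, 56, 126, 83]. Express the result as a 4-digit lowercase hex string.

Key hex bytes 95 8e d8 15 ff 14 71 8d is 8 bytes > B = 6, so hash it first: H(key) = 04 21, then zero-pad to 6 bytes: K' = 04 21 00 00 00 00.
K' ⊕ ipad = 32 17 36 36 36 36.  K' ⊕ opad = 58 7d 5c 5c 5c 5c.
Inner input = (K'⊕ipad) ∥ m = 32 17 36 36 36 36 ∥ 0e 32 38 7e 53.
Inner hash: sum = 50+23+54+54+54+54+14+50+56+126+83 = 618 → 02 6a.
Outer input = (K'⊕opad) ∥ inner = 58 7d 5c 5c 5c 5c ∥ 02 6a.
Outer hash (tag): sum = 88+125+92+92+92+92+2+106 = 689 → 02 b1.

02b1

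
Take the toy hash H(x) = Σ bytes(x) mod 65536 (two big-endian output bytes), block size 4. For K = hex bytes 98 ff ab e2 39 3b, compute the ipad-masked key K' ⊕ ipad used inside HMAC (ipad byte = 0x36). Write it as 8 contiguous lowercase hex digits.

35ae3636

Key hex bytes 98 ff ab e2 39 3b is 6 bytes > B = 4, so hash it first: H(key) = 03 98, then zero-pad to 4 bytes: K' = 03 98 00 00.
XOR each byte with 0x36: 03⊕36=35, 98⊕36=ae, 00⊕36=36, 00⊕36=36.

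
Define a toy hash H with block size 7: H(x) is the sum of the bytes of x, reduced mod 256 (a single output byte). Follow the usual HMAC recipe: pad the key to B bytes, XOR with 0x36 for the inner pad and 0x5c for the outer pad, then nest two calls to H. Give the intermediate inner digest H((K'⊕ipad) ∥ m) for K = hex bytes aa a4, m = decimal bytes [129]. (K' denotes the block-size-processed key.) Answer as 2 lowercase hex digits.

Key hex bytes aa a4 is 2 bytes ≤ B = 7; zero-pad to 7 bytes: K' = aa a4 00 00 00 00 00.
K' ⊕ ipad = 9c 92 36 36 36 36 36.
Inner input = 9c 92 36 36 36 36 36 ∥ 81.
Inner hash: sum = 156+146+54+54+54+54+54+129 = 701; mod 256 = 189 → bd.

bd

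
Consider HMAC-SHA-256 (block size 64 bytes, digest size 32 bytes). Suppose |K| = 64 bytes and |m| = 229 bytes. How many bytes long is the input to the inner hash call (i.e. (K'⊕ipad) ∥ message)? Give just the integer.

Key is 64 ≤ 64 bytes, zero-padded: |K'| = 64.
Inner input = (K'⊕ipad) ∥ m → 64 + 229 = 293 bytes.

293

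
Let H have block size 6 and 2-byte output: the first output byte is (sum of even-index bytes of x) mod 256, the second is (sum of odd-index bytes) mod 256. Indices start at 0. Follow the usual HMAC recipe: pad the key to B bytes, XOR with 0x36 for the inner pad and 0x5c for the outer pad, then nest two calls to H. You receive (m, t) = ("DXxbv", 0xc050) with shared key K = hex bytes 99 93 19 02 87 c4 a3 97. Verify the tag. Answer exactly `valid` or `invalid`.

Key hex bytes 99 93 19 02 87 c4 a3 97 is 8 bytes > B = 6, so hash it first: H(key) = dc f0, then zero-pad to 6 bytes: K' = dc f0 00 00 00 00.
K' ⊕ ipad = ea c6 36 36 36 36; K' ⊕ opad = 80 ac 5c 5c 5c 5c.
Inner hash: even-index sum = 648 mod 256 = 136; odd-index sum = 492 mod 256 = 236 → 88 ec.
Outer hash (recomputed tag): even-index sum = 448 mod 256 = 192; odd-index sum = 592 mod 256 = 80 → c0 50.
Recomputed tag = c050; claimed = c050 → match.

valid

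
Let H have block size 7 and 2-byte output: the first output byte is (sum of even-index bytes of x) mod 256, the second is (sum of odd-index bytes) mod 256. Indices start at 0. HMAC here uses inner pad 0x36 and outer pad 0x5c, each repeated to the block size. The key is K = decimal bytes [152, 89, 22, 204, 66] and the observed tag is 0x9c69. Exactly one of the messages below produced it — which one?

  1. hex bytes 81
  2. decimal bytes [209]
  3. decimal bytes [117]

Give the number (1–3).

Key decimal bytes [152, 89, 22, 204, 66] = 98 59 16 cc 42 is 5 bytes ≤ B = 7; zero-pad to 7 bytes: K' = 98 59 16 cc 42 00 00.
K' ⊕ ipad = ae 6f 20 fa 74 36 36; K' ⊕ opad = c4 05 4a 90 1e 5c 5c.
m1: inner = H(ae 6f 20 fa 74 36 36 81) = 78 20; tag = H(c4 05 4a 90 1e 5c 5c 78 20) = a869
m2: inner = H(ae 6f 20 fa 74 36 36 d1) = 78 70; tag = H(c4 05 4a 90 1e 5c 5c 78 70) = f869
m3: inner = H(ae 6f 20 fa 74 36 36 75) = 78 14; tag = H(c4 05 4a 90 1e 5c 5c 78 14) = 9c69 ← matches

3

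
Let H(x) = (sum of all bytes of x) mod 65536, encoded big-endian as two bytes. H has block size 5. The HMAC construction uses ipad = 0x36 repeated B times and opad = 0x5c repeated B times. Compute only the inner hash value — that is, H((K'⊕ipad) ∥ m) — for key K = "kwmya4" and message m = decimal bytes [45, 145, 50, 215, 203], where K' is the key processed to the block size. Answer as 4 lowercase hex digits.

03d3

Key "kwmya4" = 6b 77 6d 79 61 34 is 6 bytes > B = 5, so hash it first: H(key) = 02 5d, then zero-pad to 5 bytes: K' = 02 5d 00 00 00.
K' ⊕ ipad = 34 6b 36 36 36.
Inner input = 34 6b 36 36 36 ∥ 2d 91 32 d7 cb.
Inner hash: sum = 52+107+54+54+54+45+145+50+215+203 = 979 → 03 d3.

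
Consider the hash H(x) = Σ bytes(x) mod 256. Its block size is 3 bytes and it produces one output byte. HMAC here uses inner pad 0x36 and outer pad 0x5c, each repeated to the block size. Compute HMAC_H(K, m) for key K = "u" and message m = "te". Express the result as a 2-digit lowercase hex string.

69

Key "u" = 75 is 1 byte ≤ B = 3; zero-pad to 3 bytes: K' = 75 00 00.
K' ⊕ ipad = 43 36 36.  K' ⊕ opad = 29 5c 5c.
Inner input = (K'⊕ipad) ∥ m = 43 36 36 ∥ 74 65.
Inner hash: sum = 67+54+54+116+101 = 392; mod 256 = 136 → 88.
Outer input = (K'⊕opad) ∥ inner = 29 5c 5c ∥ 88.
Outer hash (tag): sum = 41+92+92+136 = 361; mod 256 = 105 → 69.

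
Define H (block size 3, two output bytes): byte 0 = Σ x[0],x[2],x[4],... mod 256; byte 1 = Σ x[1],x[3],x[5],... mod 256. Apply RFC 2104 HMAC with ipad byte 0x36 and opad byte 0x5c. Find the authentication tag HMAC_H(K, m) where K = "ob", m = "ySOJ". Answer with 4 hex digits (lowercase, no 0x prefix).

Key "ob" = 6f 62 is 2 bytes ≤ B = 3; zero-pad to 3 bytes: K' = 6f 62 00.
K' ⊕ ipad = 59 54 36.  K' ⊕ opad = 33 3e 5c.
Inner input = (K'⊕ipad) ∥ m = 59 54 36 ∥ 79 53 4f 4a.
Inner hash: even-index sum = 300 mod 256 = 44; odd-index sum = 284 mod 256 = 28 → 2c 1c.
Outer input = (K'⊕opad) ∥ inner = 33 3e 5c ∥ 2c 1c.
Outer hash (tag): even-index sum = 171 mod 256 = 171; odd-index sum = 106 mod 256 = 106 → ab 6a.

ab6a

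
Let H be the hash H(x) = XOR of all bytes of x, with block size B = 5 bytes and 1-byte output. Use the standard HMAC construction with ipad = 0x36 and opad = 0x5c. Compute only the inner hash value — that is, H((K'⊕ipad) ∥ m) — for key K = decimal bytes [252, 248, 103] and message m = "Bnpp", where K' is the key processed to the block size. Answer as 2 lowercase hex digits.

Key decimal bytes [252, 248, 103] = fc f8 67 is 3 bytes ≤ B = 5; zero-pad to 5 bytes: K' = fc f8 67 00 00.
K' ⊕ ipad = ca ce 51 36 36.
Inner input = ca ce 51 36 36 ∥ 42 6e 70 70.
Inner hash: XOR ca⊕ce⊕51⊕36⊕36⊕42⊕6e⊕70⊕70 = 79.

79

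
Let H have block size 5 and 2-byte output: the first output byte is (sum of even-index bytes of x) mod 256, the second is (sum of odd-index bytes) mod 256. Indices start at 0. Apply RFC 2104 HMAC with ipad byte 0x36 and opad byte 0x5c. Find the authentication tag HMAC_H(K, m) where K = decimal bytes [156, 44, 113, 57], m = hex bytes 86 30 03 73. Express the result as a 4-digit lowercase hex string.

Key decimal bytes [156, 44, 113, 57] = 9c 2c 71 39 is 4 bytes ≤ B = 5; zero-pad to 5 bytes: K' = 9c 2c 71 39 00.
K' ⊕ ipad = aa 1a 47 0f 36.  K' ⊕ opad = c0 70 2d 65 5c.
Inner input = (K'⊕ipad) ∥ m = aa 1a 47 0f 36 ∥ 86 30 03 73.
Inner hash: even-index sum = 458 mod 256 = 202; odd-index sum = 178 mod 256 = 178 → ca b2.
Outer input = (K'⊕opad) ∥ inner = c0 70 2d 65 5c ∥ ca b2.
Outer hash (tag): even-index sum = 507 mod 256 = 251; odd-index sum = 415 mod 256 = 159 → fb 9f.

fb9f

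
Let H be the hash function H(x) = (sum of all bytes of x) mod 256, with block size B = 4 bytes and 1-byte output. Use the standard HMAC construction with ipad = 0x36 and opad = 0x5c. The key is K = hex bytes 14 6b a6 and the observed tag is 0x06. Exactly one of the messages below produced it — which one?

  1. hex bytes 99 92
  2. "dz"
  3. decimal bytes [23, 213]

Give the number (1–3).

3

Key hex bytes 14 6b a6 is 3 bytes ≤ B = 4; zero-pad to 4 bytes: K' = 14 6b a6 00.
K' ⊕ ipad = 22 5d 90 36; K' ⊕ opad = 48 37 fa 5c.
m1: inner = H(22 5d 90 36 99 92) = 70; tag = H(48 37 fa 5c 70) = 45
m2: inner = H(22 5d 90 36 64 7a) = 23; tag = H(48 37 fa 5c 23) = f8
m3: inner = H(22 5d 90 36 17 d5) = 31; tag = H(48 37 fa 5c 31) = 06 ← matches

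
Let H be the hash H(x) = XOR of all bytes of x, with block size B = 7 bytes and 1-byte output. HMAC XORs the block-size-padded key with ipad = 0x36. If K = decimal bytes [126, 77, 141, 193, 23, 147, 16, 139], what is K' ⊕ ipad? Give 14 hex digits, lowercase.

Key decimal bytes [126, 77, 141, 193, 23, 147, 16, 139] = 7e 4d 8d c1 17 93 10 8b is 8 bytes > B = 7, so hash it first: H(key) = 60, then zero-pad to 7 bytes: K' = 60 00 00 00 00 00 00.
XOR each byte with 0x36: 60⊕36=56, 00⊕36=36, 00⊕36=36, 00⊕36=36, 00⊕36=36, 00⊕36=36, 00⊕36=36.

56363636363636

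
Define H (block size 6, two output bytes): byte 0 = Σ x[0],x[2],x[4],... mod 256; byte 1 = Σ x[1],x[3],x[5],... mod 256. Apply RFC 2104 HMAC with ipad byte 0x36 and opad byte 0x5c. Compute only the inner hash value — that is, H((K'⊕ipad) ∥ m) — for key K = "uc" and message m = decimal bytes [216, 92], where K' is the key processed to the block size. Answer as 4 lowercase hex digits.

871d

Key "uc" = 75 63 is 2 bytes ≤ B = 6; zero-pad to 6 bytes: K' = 75 63 00 00 00 00.
K' ⊕ ipad = 43 55 36 36 36 36.
Inner input = 43 55 36 36 36 36 ∥ d8 5c.
Inner hash: even-index sum = 391 mod 256 = 135; odd-index sum = 285 mod 256 = 29 → 87 1d.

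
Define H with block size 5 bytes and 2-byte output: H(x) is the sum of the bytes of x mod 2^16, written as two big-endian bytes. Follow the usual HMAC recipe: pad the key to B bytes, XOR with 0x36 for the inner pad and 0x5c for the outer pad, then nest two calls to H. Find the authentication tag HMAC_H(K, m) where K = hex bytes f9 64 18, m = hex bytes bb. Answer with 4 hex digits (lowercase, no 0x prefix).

0251

Key hex bytes f9 64 18 is 3 bytes ≤ B = 5; zero-pad to 5 bytes: K' = f9 64 18 00 00.
K' ⊕ ipad = cf 52 2e 36 36.  K' ⊕ opad = a5 38 44 5c 5c.
Inner input = (K'⊕ipad) ∥ m = cf 52 2e 36 36 ∥ bb.
Inner hash: sum = 207+82+46+54+54+187 = 630 → 02 76.
Outer input = (K'⊕opad) ∥ inner = a5 38 44 5c 5c ∥ 02 76.
Outer hash (tag): sum = 165+56+68+92+92+2+118 = 593 → 02 51.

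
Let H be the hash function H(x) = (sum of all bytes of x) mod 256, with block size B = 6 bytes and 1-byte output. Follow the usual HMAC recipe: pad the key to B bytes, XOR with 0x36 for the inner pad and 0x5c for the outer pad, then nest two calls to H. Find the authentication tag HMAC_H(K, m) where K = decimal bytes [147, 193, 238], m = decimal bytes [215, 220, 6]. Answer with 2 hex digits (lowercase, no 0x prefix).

Key decimal bytes [147, 193, 238] = 93 c1 ee is 3 bytes ≤ B = 6; zero-pad to 6 bytes: K' = 93 c1 ee 00 00 00.
K' ⊕ ipad = a5 f7 d8 36 36 36.  K' ⊕ opad = cf 9d b2 5c 5c 5c.
Inner input = (K'⊕ipad) ∥ m = a5 f7 d8 36 36 36 ∥ d7 dc 06.
Inner hash: sum = 165+247+216+54+54+54+215+220+6 = 1231; mod 256 = 207 → cf.
Outer input = (K'⊕opad) ∥ inner = cf 9d b2 5c 5c 5c ∥ cf.
Outer hash (tag): sum = 207+157+178+92+92+92+207 = 1025; mod 256 = 1 → 01.

01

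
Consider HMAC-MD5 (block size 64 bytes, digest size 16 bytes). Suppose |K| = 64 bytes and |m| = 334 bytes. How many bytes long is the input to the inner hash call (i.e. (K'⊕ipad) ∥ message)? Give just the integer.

Key is 64 ≤ 64 bytes, zero-padded: |K'| = 64.
Inner input = (K'⊕ipad) ∥ m → 64 + 334 = 398 bytes.

398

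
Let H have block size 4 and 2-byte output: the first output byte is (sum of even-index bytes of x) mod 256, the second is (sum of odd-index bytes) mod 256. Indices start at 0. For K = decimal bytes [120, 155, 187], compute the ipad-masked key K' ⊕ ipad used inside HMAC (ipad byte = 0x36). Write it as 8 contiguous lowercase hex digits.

Key decimal bytes [120, 155, 187] = 78 9b bb is 3 bytes ≤ B = 4; zero-pad to 4 bytes: K' = 78 9b bb 00.
XOR each byte with 0x36: 78⊕36=4e, 9b⊕36=ad, bb⊕36=8d, 00⊕36=36.

4ead8d36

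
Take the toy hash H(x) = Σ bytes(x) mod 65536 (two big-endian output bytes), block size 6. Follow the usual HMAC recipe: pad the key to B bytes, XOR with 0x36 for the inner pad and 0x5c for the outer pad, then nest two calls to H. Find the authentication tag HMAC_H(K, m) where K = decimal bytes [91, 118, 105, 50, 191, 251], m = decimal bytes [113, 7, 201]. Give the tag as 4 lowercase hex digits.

Key decimal bytes [91, 118, 105, 50, 191, 251] = 5b 76 69 32 bf fb is exactly B = 6 bytes: K' = 5b 76 69 32 bf fb.
K' ⊕ ipad = 6d 40 5f 04 89 cd.  K' ⊕ opad = 07 2a 35 6e e3 a7.
Inner input = (K'⊕ipad) ∥ m = 6d 40 5f 04 89 cd ∥ 71 07 c9.
Inner hash: sum = 109+64+95+4+137+205+113+7+201 = 935 → 03 a7.
Outer input = (K'⊕opad) ∥ inner = 07 2a 35 6e e3 a7 ∥ 03 a7.
Outer hash (tag): sum = 7+42+53+110+227+167+3+167 = 776 → 03 08.

0308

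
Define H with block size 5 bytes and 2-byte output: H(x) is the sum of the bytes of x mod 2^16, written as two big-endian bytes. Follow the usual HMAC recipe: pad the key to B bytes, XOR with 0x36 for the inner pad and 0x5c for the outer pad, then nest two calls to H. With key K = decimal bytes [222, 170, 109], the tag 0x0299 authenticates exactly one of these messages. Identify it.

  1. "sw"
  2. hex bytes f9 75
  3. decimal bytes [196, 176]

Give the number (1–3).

Key decimal bytes [222, 170, 109] = de aa 6d is 3 bytes ≤ B = 5; zero-pad to 5 bytes: K' = de aa 6d 00 00.
K' ⊕ ipad = e8 9c 5b 36 36; K' ⊕ opad = 82 f6 31 5c 5c.
m1: inner = H(e8 9c 5b 36 36 73 77) = 03 35; tag = H(82 f6 31 5c 5c 03 35) = 0299 ← matches
m2: inner = H(e8 9c 5b 36 36 f9 75) = 03 b9; tag = H(82 f6 31 5c 5c 03 b9) = 031d
m3: inner = H(e8 9c 5b 36 36 c4 b0) = 03 bf; tag = H(82 f6 31 5c 5c 03 bf) = 0323

1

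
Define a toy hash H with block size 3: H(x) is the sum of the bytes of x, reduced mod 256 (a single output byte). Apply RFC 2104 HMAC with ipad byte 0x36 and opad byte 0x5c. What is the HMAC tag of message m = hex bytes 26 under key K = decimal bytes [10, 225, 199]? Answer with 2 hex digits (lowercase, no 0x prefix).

d8

Key decimal bytes [10, 225, 199] = 0a e1 c7 is exactly B = 3 bytes: K' = 0a e1 c7.
K' ⊕ ipad = 3c d7 f1.  K' ⊕ opad = 56 bd 9b.
Inner input = (K'⊕ipad) ∥ m = 3c d7 f1 ∥ 26.
Inner hash: sum = 60+215+241+38 = 554; mod 256 = 42 → 2a.
Outer input = (K'⊕opad) ∥ inner = 56 bd 9b ∥ 2a.
Outer hash (tag): sum = 86+189+155+42 = 472; mod 256 = 216 → d8.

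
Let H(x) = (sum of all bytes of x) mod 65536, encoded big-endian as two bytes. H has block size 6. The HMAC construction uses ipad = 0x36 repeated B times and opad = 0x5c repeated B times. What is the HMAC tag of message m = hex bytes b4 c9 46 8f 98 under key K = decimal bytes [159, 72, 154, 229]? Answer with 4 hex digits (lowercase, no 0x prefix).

Key decimal bytes [159, 72, 154, 229] = 9f 48 9a e5 is 4 bytes ≤ B = 6; zero-pad to 6 bytes: K' = 9f 48 9a e5 00 00.
K' ⊕ ipad = a9 7e ac d3 36 36.  K' ⊕ opad = c3 14 c6 b9 5c 5c.
Inner input = (K'⊕ipad) ∥ m = a9 7e ac d3 36 36 ∥ b4 c9 46 8f 98.
Inner hash: sum = 169+126+172+211+54+54+180+201+70+143+152 = 1532 → 05 fc.
Outer input = (K'⊕opad) ∥ inner = c3 14 c6 b9 5c 5c ∥ 05 fc.
Outer hash (tag): sum = 195+20+198+185+92+92+5+252 = 1039 → 04 0f.

040f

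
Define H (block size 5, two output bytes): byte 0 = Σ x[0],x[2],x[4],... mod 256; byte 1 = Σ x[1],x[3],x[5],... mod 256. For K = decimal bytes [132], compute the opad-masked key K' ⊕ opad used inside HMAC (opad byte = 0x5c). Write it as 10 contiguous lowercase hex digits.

Key decimal bytes [132] = 84 is 1 byte ≤ B = 5; zero-pad to 5 bytes: K' = 84 00 00 00 00.
XOR each byte with 0x5c: 84⊕5c=d8, 00⊕5c=5c, 00⊕5c=5c, 00⊕5c=5c, 00⊕5c=5c.

d85c5c5c5c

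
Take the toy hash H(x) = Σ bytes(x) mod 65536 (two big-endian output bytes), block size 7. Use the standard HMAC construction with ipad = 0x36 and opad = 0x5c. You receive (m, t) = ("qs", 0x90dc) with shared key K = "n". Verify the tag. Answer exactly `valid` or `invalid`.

Key "n" = 6e is 1 byte ≤ B = 7; zero-pad to 7 bytes: K' = 6e 00 00 00 00 00 00.
K' ⊕ ipad = 58 36 36 36 36 36 36; K' ⊕ opad = 32 5c 5c 5c 5c 5c 5c.
Inner hash: sum = 88+54+54+54+54+54+54+113+115 = 640 → 02 80.
Outer hash (recomputed tag): sum = 50+92+92+92+92+92+92+2+128 = 732 → 02 dc.
Recomputed tag = 02dc; claimed = 90dc → mismatch.

invalid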